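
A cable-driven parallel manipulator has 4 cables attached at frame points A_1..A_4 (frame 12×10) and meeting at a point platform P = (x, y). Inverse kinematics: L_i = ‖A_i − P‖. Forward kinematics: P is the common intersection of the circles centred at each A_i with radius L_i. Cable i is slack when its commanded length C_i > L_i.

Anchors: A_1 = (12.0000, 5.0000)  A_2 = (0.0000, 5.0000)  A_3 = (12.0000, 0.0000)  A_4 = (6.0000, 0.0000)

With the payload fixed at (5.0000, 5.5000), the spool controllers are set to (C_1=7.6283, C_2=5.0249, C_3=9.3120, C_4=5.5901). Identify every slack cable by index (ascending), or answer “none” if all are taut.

1, 3

i=1: geometric 7.0178 vs commanded 7.6283 ⇒ slack
i=2: geometric 5.0249 vs commanded 5.0249 ⇒ taut
i=3: geometric 8.9022 vs commanded 9.3120 ⇒ slack
i=4: geometric 5.5902 vs commanded 5.5901 ⇒ taut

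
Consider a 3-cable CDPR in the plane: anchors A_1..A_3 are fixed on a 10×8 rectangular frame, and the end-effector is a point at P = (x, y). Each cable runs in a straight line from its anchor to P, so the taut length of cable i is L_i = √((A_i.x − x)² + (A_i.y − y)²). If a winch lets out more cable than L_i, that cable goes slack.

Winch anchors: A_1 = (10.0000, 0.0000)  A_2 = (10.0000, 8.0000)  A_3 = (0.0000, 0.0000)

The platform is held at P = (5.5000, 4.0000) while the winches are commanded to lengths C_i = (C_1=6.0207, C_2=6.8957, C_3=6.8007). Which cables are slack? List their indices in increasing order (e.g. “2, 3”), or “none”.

cable 1: L_1 = ‖A_1−P‖ = 6.0208;  C_1 = 6.0207 → taut
cable 2: L_2 = ‖A_2−P‖ = 6.0208;  C_2 = 6.8957 → slack
cable 3: L_3 = ‖A_3−P‖ = 6.8007;  C_3 = 6.8007 → taut

2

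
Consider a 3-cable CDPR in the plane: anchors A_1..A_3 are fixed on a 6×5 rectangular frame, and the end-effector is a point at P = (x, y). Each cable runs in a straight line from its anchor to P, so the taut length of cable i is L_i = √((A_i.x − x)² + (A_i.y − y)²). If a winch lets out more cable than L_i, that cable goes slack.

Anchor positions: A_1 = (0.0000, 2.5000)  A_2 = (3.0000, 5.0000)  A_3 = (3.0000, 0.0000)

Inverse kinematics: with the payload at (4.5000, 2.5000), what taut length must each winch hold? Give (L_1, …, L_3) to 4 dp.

(4.5000, 2.9155, 2.9155)

L_1 = √((0.0000−4.5000)² + (2.5000−2.5000)²) = 4.5000
L_2 = √((3.0000−4.5000)² + (5.0000−2.5000)²) = 2.9155
L_3 = √((3.0000−4.5000)² + (0.0000−2.5000)²) = 2.9155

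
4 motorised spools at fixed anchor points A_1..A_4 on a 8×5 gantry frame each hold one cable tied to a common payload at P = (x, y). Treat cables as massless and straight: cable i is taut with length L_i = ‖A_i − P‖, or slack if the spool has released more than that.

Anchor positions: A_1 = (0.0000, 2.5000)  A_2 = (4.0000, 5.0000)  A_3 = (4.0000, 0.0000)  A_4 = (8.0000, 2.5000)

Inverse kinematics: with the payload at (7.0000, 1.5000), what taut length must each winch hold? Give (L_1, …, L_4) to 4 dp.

L_1 = √((0.0000−7.0000)² + (2.5000−1.5000)²) = 7.0711
L_2 = √((4.0000−7.0000)² + (5.0000−1.5000)²) = 4.6098
L_3 = √((4.0000−7.0000)² + (0.0000−1.5000)²) = 3.3541
L_4 = √((8.0000−7.0000)² + (2.5000−1.5000)²) = 1.4142

(7.0711, 4.6098, 3.3541, 1.4142)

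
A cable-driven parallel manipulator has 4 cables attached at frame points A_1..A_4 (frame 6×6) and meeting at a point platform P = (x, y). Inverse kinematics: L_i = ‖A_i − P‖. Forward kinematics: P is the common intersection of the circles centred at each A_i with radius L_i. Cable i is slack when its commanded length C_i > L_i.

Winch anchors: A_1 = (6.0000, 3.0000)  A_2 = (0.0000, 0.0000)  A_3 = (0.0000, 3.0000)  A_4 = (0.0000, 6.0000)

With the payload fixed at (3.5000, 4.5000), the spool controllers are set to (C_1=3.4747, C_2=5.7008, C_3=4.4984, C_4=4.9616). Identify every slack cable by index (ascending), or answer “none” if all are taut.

1, 3, 4

cable 1: √((2.5000)²+(-1.5000)²)=2.9155, C_1=3.4747: slack
cable 2: √((-3.5000)²+(-4.5000)²)=5.7009, C_2=5.7008: taut
cable 3: √((-3.5000)²+(-1.5000)²)=3.8079, C_3=4.4984: slack
cable 4: √((-3.5000)²+(1.5000)²)=3.8079, C_4=4.9616: slack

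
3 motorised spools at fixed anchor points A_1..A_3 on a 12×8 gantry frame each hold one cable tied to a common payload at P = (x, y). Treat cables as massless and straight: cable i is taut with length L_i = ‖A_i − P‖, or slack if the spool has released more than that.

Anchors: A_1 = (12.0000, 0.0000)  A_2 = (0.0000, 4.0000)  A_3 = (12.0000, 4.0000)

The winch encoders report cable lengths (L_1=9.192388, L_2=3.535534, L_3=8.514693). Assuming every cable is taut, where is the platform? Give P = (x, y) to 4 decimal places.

(3.5000, 3.5000)

circle eqns → linear via eq_j − eq_1; set k_j = A_j·A_j − L_j²
k_1 = 144.0000+0.0000−84.5000 = 59.5000
24.0000·x − 8.0000·y = k_1−k_2 = 56.0000
0.0000·x − 8.0000·y = k_1−k_3 = -28.0000
solve first two rows → x=3.5000, y=3.5000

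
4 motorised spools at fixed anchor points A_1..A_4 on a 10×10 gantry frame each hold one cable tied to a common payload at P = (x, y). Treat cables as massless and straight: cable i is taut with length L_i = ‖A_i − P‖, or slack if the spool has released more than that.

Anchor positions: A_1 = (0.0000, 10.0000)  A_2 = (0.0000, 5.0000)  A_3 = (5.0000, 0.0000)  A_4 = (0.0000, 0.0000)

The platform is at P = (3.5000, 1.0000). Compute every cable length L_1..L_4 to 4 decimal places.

(9.6566, 5.3151, 1.8028, 3.6401)

L_1: Δ = A_1−P = (-3.5000, 9.0000) → ‖Δ‖ = √93.2500 = 9.6566
L_2: Δ = A_2−P = (-3.5000, 4.0000) → ‖Δ‖ = √28.2500 = 5.3151
L_3: Δ = A_3−P = (1.5000, -1.0000) → ‖Δ‖ = √3.2500 = 1.8028
L_4: Δ = A_4−P = (-3.5000, -1.0000) → ‖Δ‖ = √13.2500 = 3.6401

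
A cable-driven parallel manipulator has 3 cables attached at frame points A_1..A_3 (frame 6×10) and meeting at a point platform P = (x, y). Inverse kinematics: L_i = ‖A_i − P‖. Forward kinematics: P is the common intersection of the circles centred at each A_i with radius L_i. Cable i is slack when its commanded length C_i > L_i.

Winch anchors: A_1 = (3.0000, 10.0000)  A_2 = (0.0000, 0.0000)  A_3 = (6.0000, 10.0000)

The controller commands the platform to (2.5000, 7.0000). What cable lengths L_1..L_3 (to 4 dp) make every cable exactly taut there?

L_1: Δ = A_1−P = (0.5000, 3.0000) → ‖Δ‖ = √9.2500 = 3.0414
L_2: Δ = A_2−P = (-2.5000, -7.0000) → ‖Δ‖ = √55.2500 = 7.4330
L_3: Δ = A_3−P = (3.5000, 3.0000) → ‖Δ‖ = √21.2500 = 4.6098

(3.0414, 7.4330, 4.6098)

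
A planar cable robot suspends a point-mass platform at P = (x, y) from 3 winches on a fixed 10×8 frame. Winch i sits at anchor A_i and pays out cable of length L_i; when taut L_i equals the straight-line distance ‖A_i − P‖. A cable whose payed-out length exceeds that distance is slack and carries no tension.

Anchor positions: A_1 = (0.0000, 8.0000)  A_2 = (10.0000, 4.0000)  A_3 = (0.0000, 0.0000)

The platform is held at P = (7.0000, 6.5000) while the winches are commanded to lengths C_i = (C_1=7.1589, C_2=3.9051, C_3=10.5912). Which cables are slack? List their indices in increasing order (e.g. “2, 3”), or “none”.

3

cable 1: L_1 = ‖A_1−P‖ = 7.1589;  C_1 = 7.1589 → taut
cable 2: L_2 = ‖A_2−P‖ = 3.9051;  C_2 = 3.9051 → taut
cable 3: L_3 = ‖A_3−P‖ = 9.5525;  C_3 = 10.5912 → slack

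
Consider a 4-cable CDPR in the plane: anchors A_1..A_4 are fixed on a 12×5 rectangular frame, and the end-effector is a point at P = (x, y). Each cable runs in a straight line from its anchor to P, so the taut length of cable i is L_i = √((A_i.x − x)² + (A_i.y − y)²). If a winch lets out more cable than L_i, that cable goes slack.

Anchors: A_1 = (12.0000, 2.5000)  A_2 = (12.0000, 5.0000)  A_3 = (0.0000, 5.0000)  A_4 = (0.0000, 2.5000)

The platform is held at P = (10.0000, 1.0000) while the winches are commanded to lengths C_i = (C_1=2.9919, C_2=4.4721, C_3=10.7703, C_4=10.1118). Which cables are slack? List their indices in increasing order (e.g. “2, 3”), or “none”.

cable 1: √((2.0000)²+(1.5000)²)=2.5000, C_1=2.9919: slack
cable 2: √((2.0000)²+(4.0000)²)=4.4721, C_2=4.4721: taut
cable 3: √((-10.0000)²+(4.0000)²)=10.7703, C_3=10.7703: taut
cable 4: √((-10.0000)²+(1.5000)²)=10.1119, C_4=10.1118: taut

1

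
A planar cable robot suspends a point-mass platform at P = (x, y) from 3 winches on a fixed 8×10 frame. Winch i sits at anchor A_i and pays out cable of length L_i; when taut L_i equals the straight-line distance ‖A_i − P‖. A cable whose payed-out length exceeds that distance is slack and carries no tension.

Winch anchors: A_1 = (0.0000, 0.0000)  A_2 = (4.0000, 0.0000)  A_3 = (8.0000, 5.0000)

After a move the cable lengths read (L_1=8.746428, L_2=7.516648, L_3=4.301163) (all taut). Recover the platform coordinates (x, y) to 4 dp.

circle eqns → linear via eq_j − eq_1; set q_j = A_j·A_j − L_j²
q_1 = 0.0000+0.0000−76.5000 = -76.5000
-8.0000·x + 0.0000·y = q_1−q_2 = -36.0000
-16.0000·x − 10.0000·y = q_1−q_3 = -147.0000
solve first two rows → x=4.5000, y=7.5000

(4.5000, 7.5000)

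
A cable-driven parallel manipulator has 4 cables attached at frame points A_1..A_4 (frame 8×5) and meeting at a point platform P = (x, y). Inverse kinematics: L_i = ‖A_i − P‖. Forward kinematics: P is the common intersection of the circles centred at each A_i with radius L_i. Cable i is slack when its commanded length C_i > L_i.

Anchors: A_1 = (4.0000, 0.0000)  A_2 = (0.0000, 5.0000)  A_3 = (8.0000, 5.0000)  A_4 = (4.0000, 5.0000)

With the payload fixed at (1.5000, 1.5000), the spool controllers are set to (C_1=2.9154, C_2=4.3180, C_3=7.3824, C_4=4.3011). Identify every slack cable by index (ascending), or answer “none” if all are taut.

2

cable 1: √((2.5000)²+(-1.5000)²)=2.9155, C_1=2.9154: taut
cable 2: √((-1.5000)²+(3.5000)²)=3.8079, C_2=4.3180: slack
cable 3: √((6.5000)²+(3.5000)²)=7.3824, C_3=7.3824: taut
cable 4: √((2.5000)²+(3.5000)²)=4.3012, C_4=4.3011: taut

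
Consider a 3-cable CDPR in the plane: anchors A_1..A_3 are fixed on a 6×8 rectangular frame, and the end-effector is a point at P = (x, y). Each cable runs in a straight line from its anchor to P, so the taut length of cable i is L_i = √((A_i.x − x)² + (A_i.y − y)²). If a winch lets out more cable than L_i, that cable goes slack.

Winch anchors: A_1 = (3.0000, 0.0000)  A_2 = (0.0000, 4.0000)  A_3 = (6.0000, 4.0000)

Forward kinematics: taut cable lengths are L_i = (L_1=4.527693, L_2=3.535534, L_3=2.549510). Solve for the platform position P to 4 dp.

expand ‖A_i−P‖²=L_i² and subtract eq 1 (c_i ≔ ‖A_i‖²−L_i²)
c_1 = 9.0000+0.0000−20.5000 = -11.5000
eq1−eq2 → [6.0000  -8.0000]·P = -15.0000
eq1−eq3 → [-6.0000  -8.0000]·P = -57.0000
2×2 solve → P = (3.5000, 4.5000)

(3.5000, 4.5000)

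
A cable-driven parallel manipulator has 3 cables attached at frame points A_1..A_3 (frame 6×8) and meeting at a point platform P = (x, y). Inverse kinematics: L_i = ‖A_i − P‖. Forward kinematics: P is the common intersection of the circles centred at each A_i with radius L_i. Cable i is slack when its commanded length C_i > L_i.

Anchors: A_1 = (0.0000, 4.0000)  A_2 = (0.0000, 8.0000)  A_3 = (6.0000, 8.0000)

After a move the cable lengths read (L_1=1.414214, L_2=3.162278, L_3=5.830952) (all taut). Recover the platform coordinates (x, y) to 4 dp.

expand ‖A_i−P‖²=L_i² and subtract eq 1 (c_i ≔ ‖A_i‖²−L_i²)
c_1 = 0.0000+16.0000−2.0000 = 14.0000
eq1−eq2 → [0.0000  -8.0000]·P = -40.0000
eq1−eq3 → [-12.0000  -8.0000]·P = -52.0000
2×2 solve → P = (1.0000, 5.0000)

(1.0000, 5.0000)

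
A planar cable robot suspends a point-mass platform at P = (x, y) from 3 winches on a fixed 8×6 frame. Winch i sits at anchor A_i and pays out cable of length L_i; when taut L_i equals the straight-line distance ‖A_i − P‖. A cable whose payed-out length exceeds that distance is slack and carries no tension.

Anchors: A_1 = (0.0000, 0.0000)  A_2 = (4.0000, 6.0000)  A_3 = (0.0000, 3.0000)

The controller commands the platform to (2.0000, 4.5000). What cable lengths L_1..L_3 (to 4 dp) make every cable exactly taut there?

(4.9244, 2.5000, 2.5000)

L_1: Δ = A_1−P = (-2.0000, -4.5000) → ‖Δ‖ = √24.2500 = 4.9244
L_2: Δ = A_2−P = (2.0000, 1.5000) → ‖Δ‖ = √6.2500 = 2.5000
L_3: Δ = A_3−P = (-2.0000, -1.5000) → ‖Δ‖ = √6.2500 = 2.5000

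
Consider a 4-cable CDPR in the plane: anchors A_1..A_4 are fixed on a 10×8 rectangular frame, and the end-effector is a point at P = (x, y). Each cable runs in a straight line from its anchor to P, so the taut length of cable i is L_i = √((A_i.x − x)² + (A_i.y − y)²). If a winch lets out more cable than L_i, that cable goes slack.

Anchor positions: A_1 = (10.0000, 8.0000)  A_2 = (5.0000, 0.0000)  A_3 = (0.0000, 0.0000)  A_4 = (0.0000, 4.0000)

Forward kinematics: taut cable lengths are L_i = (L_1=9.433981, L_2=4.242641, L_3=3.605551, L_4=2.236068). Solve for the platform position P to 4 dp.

each cable: (A_i−P)·(A_i−P) = L_i²; let c_i = ‖A_i‖²−L_i²
c_1 = 100.0000+64.0000−89.0000 = 75.0000
row 1: 10.0000x + 16.0000y = 68.0000  (c_2=7.0000)
row 2: 20.0000x + 16.0000y = 88.0000  (c_3=-13.0000)
row 3: 20.0000x + 8.0000y = 64.0000  (c_4=11.0000)
Cramer on rows 1–2 → x = 2.0000, y = 3.0000
check cable 4: ‖A_4−P‖² = 5.0000 ≈ L_4² = 5.0000 ✓

(2.0000, 3.0000)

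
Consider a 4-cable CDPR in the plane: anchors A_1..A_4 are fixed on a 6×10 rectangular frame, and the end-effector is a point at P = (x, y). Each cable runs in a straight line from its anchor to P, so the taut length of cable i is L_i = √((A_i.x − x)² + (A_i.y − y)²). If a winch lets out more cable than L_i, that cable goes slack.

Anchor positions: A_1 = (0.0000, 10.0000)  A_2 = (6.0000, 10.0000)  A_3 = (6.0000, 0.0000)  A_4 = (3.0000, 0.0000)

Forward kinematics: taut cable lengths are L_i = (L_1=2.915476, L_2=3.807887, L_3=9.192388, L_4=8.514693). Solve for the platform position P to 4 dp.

each cable: (A_i−P)·(A_i−P) = L_i²; let c_i = ‖A_i‖²−L_i²
c_1 = 0.0000+100.0000−8.5000 = 91.5000
row 1: -12.0000x + 0.0000y = -30.0000  (c_2=121.5000)
row 2: -12.0000x + 20.0000y = 140.0000  (c_3=-48.5000)
row 3: -6.0000x + 20.0000y = 155.0000  (c_4=-63.5000)
Cramer on rows 1–2 → x = 2.5000, y = 8.5000
check cable 4: ‖A_4−P‖² = 72.5000 ≈ L_4² = 72.5000 ✓

(2.5000, 8.5000)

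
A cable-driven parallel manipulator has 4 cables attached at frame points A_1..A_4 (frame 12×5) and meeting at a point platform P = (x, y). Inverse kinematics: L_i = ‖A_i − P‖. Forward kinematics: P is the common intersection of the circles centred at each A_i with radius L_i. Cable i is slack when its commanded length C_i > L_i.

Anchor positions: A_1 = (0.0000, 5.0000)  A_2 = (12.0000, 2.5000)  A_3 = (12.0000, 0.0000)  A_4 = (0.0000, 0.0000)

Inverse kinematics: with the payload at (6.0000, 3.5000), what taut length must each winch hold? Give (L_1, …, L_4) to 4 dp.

L_1 = √((0.0000−6.0000)² + (5.0000−3.5000)²) = 6.1847
L_2 = √((12.0000−6.0000)² + (2.5000−3.5000)²) = 6.0828
L_3 = √((12.0000−6.0000)² + (0.0000−3.5000)²) = 6.9462
L_4 = √((0.0000−6.0000)² + (0.0000−3.5000)²) = 6.9462

(6.1847, 6.0828, 6.9462, 6.9462)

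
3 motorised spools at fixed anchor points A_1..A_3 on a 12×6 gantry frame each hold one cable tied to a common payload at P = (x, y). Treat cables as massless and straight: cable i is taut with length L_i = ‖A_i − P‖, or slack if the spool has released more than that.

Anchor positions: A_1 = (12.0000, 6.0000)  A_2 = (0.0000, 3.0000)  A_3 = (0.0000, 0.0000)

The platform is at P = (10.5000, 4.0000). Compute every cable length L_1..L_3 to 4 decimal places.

L_1 = √((12.0000−10.5000)² + (6.0000−4.0000)²) = 2.5000
L_2 = √((0.0000−10.5000)² + (3.0000−4.0000)²) = 10.5475
L_3 = √((0.0000−10.5000)² + (0.0000−4.0000)²) = 11.2361

(2.5000, 10.5475, 11.2361)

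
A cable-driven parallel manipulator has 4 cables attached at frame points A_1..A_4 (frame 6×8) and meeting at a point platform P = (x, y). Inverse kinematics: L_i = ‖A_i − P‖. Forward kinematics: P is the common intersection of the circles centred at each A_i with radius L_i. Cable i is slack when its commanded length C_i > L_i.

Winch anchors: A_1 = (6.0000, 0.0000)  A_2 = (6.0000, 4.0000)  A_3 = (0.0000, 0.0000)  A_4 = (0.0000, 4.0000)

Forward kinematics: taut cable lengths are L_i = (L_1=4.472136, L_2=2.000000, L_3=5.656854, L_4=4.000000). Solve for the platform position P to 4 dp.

(4.0000, 4.0000)

expand ‖A_i−P‖²=L_i² and subtract eq 1 (k_i ≔ ‖A_i‖²−L_i²)
k_1 = 36.0000+0.0000−20.0000 = 16.0000
eq1−eq2 → [0.0000  -8.0000]·P = -32.0000
eq1−eq3 → [12.0000  0.0000]·P = 48.0000
eq1−eq4 → [12.0000  -8.0000]·P = 16.0000
2×2 solve → P = (4.0000, 4.0000)
check cable 4: ‖A_4−P‖² = 16.0000 ≈ L_4² = 16.0000 ✓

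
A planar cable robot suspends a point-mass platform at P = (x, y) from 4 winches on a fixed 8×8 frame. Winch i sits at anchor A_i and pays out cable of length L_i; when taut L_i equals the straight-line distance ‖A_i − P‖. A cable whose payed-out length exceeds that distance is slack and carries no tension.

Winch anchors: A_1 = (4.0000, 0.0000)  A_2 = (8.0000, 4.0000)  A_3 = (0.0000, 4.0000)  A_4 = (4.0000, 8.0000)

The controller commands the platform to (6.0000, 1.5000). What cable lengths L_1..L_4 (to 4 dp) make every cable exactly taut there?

(2.5000, 3.2016, 6.5000, 6.8007)

L_1 = √((4.0000−6.0000)² + (0.0000−1.5000)²) = 2.5000
L_2 = √((8.0000−6.0000)² + (4.0000−1.5000)²) = 3.2016
L_3 = √((0.0000−6.0000)² + (4.0000−1.5000)²) = 6.5000
L_4 = √((4.0000−6.0000)² + (8.0000−1.5000)²) = 6.8007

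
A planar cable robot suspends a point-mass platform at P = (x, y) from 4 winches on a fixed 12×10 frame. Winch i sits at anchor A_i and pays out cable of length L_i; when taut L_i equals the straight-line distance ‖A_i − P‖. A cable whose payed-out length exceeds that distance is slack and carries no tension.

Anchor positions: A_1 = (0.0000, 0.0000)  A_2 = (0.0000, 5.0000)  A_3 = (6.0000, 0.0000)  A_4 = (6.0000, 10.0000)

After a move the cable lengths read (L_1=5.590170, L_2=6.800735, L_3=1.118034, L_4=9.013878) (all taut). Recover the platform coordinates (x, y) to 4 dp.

expand ‖A_i−P‖²=L_i² and subtract eq 1 (c_i ≔ ‖A_i‖²−L_i²)
c_1 = 0.0000+0.0000−31.2500 = -31.2500
eq1−eq2 → [0.0000  -10.0000]·P = -10.0000
eq1−eq3 → [-12.0000  0.0000]·P = -66.0000
eq1−eq4 → [-12.0000  -20.0000]·P = -86.0000
2×2 solve → P = (5.5000, 1.0000)
check cable 4: ‖A_4−P‖² = 81.2500 ≈ L_4² = 81.2500 ✓

(5.5000, 1.0000)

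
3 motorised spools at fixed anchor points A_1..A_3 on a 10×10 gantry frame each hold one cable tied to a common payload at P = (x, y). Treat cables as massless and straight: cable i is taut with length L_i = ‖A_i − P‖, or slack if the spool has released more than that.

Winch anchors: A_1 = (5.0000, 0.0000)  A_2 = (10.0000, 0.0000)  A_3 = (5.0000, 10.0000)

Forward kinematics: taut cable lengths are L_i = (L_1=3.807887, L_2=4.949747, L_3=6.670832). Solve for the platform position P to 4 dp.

each cable: (A_i−P)·(A_i−P) = L_i²; let c_i = ‖A_i‖²−L_i²
c_1 = 25.0000+0.0000−14.5000 = 10.5000
row 1: -10.0000x + 0.0000y = -65.0000  (c_2=75.5000)
row 2: 0.0000x − 20.0000y = -70.0000  (c_3=80.5000)
Cramer on rows 1–2 → x = 6.5000, y = 3.5000

(6.5000, 3.5000)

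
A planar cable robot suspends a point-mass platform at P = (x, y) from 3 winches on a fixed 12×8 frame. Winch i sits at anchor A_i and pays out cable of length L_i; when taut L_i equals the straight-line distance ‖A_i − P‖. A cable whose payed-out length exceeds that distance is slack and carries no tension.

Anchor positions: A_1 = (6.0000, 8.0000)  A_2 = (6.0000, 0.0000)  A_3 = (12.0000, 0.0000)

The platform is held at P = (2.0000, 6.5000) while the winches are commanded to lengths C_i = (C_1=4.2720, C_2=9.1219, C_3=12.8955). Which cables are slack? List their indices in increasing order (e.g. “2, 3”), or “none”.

2, 3

cable 1: √((4.0000)²+(1.5000)²)=4.2720, C_1=4.2720: taut
cable 2: √((4.0000)²+(-6.5000)²)=7.6322, C_2=9.1219: slack
cable 3: √((10.0000)²+(-6.5000)²)=11.9269, C_3=12.8955: slack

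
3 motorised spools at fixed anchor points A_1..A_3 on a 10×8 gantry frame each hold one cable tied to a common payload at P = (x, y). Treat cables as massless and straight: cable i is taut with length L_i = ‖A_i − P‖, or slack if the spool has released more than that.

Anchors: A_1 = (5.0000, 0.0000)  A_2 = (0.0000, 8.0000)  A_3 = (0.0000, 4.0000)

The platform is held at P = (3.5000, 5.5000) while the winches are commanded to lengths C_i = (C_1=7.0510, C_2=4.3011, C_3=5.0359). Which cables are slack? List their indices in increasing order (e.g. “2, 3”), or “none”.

cable 1: L_1 = ‖A_1−P‖ = 5.7009;  C_1 = 7.0510 → slack
cable 2: L_2 = ‖A_2−P‖ = 4.3012;  C_2 = 4.3011 → taut
cable 3: L_3 = ‖A_3−P‖ = 3.8079;  C_3 = 5.0359 → slack

1, 3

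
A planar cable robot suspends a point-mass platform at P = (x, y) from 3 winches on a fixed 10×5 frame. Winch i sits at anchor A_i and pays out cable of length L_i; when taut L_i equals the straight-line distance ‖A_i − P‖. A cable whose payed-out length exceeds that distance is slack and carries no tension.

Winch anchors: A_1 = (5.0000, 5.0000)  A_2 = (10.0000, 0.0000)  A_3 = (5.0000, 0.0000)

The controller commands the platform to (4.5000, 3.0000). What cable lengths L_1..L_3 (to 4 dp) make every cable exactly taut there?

(2.0616, 6.2650, 3.0414)

L_1 = √((5.0000−4.5000)² + (5.0000−3.0000)²) = 2.0616
L_2 = √((10.0000−4.5000)² + (0.0000−3.0000)²) = 6.2650
L_3 = √((5.0000−4.5000)² + (0.0000−3.0000)²) = 3.0414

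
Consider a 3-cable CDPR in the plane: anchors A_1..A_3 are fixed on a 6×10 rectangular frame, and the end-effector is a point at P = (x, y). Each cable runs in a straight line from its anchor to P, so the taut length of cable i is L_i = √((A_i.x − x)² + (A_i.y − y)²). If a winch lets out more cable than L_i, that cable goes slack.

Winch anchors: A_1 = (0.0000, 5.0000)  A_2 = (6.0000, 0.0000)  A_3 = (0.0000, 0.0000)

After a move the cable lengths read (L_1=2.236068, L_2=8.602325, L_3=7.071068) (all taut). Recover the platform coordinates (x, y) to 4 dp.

expand ‖A_i−P‖²=L_i² and subtract eq 1 (c_i ≔ ‖A_i‖²−L_i²)
c_1 = 0.0000+25.0000−5.0000 = 20.0000
eq1−eq2 → [-12.0000  10.0000]·P = 58.0000
eq1−eq3 → [0.0000  10.0000]·P = 70.0000
2×2 solve → P = (1.0000, 7.0000)

(1.0000, 7.0000)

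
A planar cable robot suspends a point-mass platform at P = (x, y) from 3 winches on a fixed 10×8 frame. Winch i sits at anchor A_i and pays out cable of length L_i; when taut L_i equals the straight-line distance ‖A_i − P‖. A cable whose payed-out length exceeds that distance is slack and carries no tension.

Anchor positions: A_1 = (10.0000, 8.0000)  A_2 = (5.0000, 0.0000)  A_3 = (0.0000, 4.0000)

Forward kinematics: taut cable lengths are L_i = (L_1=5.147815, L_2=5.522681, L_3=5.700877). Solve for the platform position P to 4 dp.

circle eqns → linear via eq_j − eq_1; set k_j = A_j·A_j − L_j²
k_1 = 100.0000+64.0000−26.5000 = 137.5000
10.0000·x + 16.0000·y = k_1−k_2 = 143.0000
20.0000·x + 8.0000·y = k_1−k_3 = 154.0000
solve first two rows → x=5.5000, y=5.5000

(5.5000, 5.5000)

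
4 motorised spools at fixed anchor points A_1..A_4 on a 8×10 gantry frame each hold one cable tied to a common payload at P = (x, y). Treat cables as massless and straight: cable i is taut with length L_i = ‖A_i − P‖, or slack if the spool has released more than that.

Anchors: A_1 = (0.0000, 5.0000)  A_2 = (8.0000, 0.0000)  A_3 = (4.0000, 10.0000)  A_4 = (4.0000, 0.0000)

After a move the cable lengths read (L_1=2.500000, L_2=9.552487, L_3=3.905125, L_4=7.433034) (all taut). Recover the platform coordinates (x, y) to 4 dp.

(1.5000, 7.0000)

expand ‖A_i−P‖²=L_i² and subtract eq 1 (q_i ≔ ‖A_i‖²−L_i²)
q_1 = 0.0000+25.0000−6.2500 = 18.7500
eq1−eq2 → [-16.0000  10.0000]·P = 46.0000
eq1−eq3 → [-8.0000  -10.0000]·P = -82.0000
eq1−eq4 → [-8.0000  10.0000]·P = 58.0000
2×2 solve → P = (1.5000, 7.0000)
check cable 4: ‖A_4−P‖² = 55.2500 ≈ L_4² = 55.2500 ✓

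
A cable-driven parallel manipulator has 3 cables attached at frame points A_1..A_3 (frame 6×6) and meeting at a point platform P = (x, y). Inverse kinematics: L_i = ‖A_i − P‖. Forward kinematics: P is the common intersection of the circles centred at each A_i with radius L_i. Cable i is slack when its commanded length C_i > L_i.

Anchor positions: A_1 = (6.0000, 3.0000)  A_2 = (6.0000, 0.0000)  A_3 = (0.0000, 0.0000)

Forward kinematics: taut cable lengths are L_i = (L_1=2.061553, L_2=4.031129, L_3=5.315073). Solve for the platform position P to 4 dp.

(4.0000, 3.5000)

each cable: (A_i−P)·(A_i−P) = L_i²; let c_i = ‖A_i‖²−L_i²
c_1 = 36.0000+9.0000−4.2500 = 40.7500
row 1: 0.0000x + 6.0000y = 21.0000  (c_2=19.7500)
row 2: 12.0000x + 6.0000y = 69.0000  (c_3=-28.2500)
Cramer on rows 1–2 → x = 4.0000, y = 3.5000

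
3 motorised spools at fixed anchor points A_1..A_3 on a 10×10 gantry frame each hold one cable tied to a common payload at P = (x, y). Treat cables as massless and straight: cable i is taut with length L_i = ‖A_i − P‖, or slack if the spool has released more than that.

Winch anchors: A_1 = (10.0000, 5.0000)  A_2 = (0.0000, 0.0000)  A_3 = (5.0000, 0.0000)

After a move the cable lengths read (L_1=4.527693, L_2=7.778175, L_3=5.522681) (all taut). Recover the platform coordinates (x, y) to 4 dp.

circle eqns → linear via eq_j − eq_1; set c_j = A_j·A_j − L_j²
c_1 = 100.0000+25.0000−20.5000 = 104.5000
20.0000·x + 10.0000·y = c_1−c_2 = 165.0000
10.0000·x + 10.0000·y = c_1−c_3 = 110.0000
solve first two rows → x=5.5000, y=5.5000

(5.5000, 5.5000)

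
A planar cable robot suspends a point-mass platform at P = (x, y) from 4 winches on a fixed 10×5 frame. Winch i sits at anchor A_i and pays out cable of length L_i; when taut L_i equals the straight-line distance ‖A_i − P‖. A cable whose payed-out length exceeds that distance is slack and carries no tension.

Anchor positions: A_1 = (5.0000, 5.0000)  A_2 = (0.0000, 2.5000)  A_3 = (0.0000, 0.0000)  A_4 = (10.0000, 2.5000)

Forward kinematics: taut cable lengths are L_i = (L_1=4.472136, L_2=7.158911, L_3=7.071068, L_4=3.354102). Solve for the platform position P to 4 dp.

(7.0000, 1.0000)

expand ‖A_i−P‖²=L_i² and subtract eq 1 (c_i ≔ ‖A_i‖²−L_i²)
c_1 = 25.0000+25.0000−20.0000 = 30.0000
eq1−eq2 → [10.0000  5.0000]·P = 75.0000
eq1−eq3 → [10.0000  10.0000]·P = 80.0000
eq1−eq4 → [-10.0000  5.0000]·P = -65.0000
2×2 solve → P = (7.0000, 1.0000)
check cable 4: ‖A_4−P‖² = 11.2500 ≈ L_4² = 11.2500 ✓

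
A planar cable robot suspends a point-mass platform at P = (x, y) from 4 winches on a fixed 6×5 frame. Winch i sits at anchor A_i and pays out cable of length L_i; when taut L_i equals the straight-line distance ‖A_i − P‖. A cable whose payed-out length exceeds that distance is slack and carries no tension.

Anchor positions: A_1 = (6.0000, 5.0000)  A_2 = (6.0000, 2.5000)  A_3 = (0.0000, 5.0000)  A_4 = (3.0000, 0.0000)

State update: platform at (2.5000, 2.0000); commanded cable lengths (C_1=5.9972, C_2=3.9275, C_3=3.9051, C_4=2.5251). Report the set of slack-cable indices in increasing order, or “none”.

cable 1: √((3.5000)²+(3.0000)²)=4.6098, C_1=5.9972: slack
cable 2: √((3.5000)²+(0.5000)²)=3.5355, C_2=3.9275: slack
cable 3: √((-2.5000)²+(3.0000)²)=3.9051, C_3=3.9051: taut
cable 4: √((0.5000)²+(-2.0000)²)=2.0616, C_4=2.5251: slack

1, 2, 4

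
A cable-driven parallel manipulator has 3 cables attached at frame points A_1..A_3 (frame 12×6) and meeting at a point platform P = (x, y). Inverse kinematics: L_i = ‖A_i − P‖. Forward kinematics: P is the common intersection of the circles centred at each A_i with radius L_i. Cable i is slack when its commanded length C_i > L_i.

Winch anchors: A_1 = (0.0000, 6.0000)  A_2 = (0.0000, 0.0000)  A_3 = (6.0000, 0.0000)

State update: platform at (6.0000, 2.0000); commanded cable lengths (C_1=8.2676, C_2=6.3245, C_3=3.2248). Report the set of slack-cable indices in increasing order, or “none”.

cable 1: √((-6.0000)²+(4.0000)²)=7.2111, C_1=8.2676: slack
cable 2: √((-6.0000)²+(-2.0000)²)=6.3246, C_2=6.3245: taut
cable 3: √((0.0000)²+(-2.0000)²)=2.0000, C_3=3.2248: slack

1, 3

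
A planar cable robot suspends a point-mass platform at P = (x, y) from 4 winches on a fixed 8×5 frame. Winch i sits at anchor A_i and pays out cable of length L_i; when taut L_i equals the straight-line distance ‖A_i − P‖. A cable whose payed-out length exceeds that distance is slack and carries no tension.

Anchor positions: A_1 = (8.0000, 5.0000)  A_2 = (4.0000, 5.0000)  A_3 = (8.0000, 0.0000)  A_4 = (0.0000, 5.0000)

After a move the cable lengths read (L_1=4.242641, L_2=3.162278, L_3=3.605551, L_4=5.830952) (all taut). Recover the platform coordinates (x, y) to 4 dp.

(5.0000, 2.0000)

expand ‖A_i−P‖²=L_i² and subtract eq 1 (c_i ≔ ‖A_i‖²−L_i²)
c_1 = 64.0000+25.0000−18.0000 = 71.0000
eq1−eq2 → [8.0000  0.0000]·P = 40.0000
eq1−eq3 → [0.0000  10.0000]·P = 20.0000
eq1−eq4 → [16.0000  0.0000]·P = 80.0000
2×2 solve → P = (5.0000, 2.0000)
check cable 4: ‖A_4−P‖² = 34.0000 ≈ L_4² = 34.0000 ✓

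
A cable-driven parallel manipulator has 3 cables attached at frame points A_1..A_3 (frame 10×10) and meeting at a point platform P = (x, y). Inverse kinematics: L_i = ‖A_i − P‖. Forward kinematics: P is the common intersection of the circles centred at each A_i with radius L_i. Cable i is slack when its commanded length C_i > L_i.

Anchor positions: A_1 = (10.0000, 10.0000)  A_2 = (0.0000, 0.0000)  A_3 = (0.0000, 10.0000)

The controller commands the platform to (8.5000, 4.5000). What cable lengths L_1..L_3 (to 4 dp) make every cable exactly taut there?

L_1: Δ = A_1−P = (1.5000, 5.5000) → ‖Δ‖ = √32.5000 = 5.7009
L_2: Δ = A_2−P = (-8.5000, -4.5000) → ‖Δ‖ = √92.5000 = 9.6177
L_3: Δ = A_3−P = (-8.5000, 5.5000) → ‖Δ‖ = √102.5000 = 10.1242

(5.7009, 9.6177, 10.1242)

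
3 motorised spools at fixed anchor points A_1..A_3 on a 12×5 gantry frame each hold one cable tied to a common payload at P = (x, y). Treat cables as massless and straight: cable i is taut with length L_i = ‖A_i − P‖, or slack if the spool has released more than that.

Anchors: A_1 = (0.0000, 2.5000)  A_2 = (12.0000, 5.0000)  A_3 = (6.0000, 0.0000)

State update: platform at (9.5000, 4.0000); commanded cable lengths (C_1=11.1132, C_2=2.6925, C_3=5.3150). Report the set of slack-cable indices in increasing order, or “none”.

1

i=1: geometric 9.6177 vs commanded 11.1132 ⇒ slack
i=2: geometric 2.6926 vs commanded 2.6925 ⇒ taut
i=3: geometric 5.3151 vs commanded 5.3150 ⇒ taut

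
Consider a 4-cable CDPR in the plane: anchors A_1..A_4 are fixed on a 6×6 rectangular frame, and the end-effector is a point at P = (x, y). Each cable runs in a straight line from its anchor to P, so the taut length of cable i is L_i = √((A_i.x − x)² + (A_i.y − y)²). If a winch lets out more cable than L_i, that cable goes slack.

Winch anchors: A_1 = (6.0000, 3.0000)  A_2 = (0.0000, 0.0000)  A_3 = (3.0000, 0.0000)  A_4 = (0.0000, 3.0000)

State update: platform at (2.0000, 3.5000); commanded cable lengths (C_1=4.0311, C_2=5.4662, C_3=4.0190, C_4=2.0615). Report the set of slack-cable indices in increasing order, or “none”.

2, 3

i=1: geometric 4.0311 vs commanded 4.0311 ⇒ taut
i=2: geometric 4.0311 vs commanded 5.4662 ⇒ slack
i=3: geometric 3.6401 vs commanded 4.0190 ⇒ slack
i=4: geometric 2.0616 vs commanded 2.0615 ⇒ taut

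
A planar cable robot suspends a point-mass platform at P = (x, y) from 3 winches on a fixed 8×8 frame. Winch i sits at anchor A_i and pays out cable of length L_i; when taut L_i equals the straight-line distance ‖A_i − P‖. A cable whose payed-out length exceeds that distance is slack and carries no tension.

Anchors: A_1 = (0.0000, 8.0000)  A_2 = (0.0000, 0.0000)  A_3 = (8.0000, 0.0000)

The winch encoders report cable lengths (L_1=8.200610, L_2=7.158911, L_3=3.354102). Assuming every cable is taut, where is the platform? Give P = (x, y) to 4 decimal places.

expand ‖A_i−P‖²=L_i² and subtract eq 1 (c_i ≔ ‖A_i‖²−L_i²)
c_1 = 0.0000+64.0000−67.2500 = -3.2500
eq1−eq2 → [0.0000  16.0000]·P = 48.0000
eq1−eq3 → [-16.0000  16.0000]·P = -56.0000
2×2 solve → P = (6.5000, 3.0000)

(6.5000, 3.0000)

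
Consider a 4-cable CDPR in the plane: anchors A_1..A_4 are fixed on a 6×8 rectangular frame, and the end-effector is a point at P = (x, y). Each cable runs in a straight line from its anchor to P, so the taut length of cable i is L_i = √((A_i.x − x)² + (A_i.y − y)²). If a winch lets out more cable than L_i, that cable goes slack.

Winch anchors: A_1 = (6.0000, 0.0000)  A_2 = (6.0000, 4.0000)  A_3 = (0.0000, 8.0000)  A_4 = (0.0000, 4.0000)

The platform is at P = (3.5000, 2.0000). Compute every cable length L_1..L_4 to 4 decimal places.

(3.2016, 3.2016, 6.9462, 4.0311)

cable 1: Δx=2.5000, Δy=-2.0000; L_1 = √(Δx²+Δy²) = 3.2016
cable 2: Δx=2.5000, Δy=2.0000; L_2 = √(Δx²+Δy²) = 3.2016
cable 3: Δx=-3.5000, Δy=6.0000; L_3 = √(Δx²+Δy²) = 6.9462
cable 4: Δx=-3.5000, Δy=2.0000; L_4 = √(Δx²+Δy²) = 4.0311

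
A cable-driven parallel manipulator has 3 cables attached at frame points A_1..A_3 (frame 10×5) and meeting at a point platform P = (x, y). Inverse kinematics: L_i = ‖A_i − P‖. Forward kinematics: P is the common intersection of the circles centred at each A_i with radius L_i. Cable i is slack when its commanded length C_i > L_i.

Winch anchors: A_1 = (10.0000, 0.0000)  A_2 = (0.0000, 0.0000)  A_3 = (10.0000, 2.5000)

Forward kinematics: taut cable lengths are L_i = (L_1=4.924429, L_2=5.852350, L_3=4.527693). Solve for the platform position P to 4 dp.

(5.5000, 2.0000)

circle eqns → linear via eq_j − eq_1; set q_j = A_j·A_j − L_j²
q_1 = 100.0000+0.0000−24.2500 = 75.7500
20.0000·x + 0.0000·y = q_1−q_2 = 110.0000
0.0000·x − 5.0000·y = q_1−q_3 = -10.0000
solve first two rows → x=5.5000, y=2.0000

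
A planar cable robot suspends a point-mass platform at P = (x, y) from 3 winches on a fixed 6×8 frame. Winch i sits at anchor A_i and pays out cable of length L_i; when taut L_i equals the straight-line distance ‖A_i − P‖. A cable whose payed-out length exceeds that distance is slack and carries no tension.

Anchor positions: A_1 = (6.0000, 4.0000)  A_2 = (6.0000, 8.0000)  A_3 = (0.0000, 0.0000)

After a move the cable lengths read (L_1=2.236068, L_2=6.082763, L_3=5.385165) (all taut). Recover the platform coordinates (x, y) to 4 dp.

(5.0000, 2.0000)

circle eqns → linear via eq_j − eq_1; set k_j = A_j·A_j − L_j²
k_1 = 36.0000+16.0000−5.0000 = 47.0000
0.0000·x − 8.0000·y = k_1−k_2 = -16.0000
12.0000·x + 8.0000·y = k_1−k_3 = 76.0000
solve first two rows → x=5.0000, y=2.0000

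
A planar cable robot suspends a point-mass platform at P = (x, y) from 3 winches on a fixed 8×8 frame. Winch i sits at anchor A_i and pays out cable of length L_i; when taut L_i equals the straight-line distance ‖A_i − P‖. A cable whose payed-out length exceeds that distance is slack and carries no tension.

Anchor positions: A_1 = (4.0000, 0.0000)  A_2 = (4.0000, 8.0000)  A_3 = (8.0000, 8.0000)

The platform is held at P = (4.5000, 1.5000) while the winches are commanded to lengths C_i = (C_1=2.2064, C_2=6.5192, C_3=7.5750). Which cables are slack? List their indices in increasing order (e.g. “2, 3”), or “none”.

1, 3

cable 1: L_1 = ‖A_1−P‖ = 1.5811;  C_1 = 2.2064 → slack
cable 2: L_2 = ‖A_2−P‖ = 6.5192;  C_2 = 6.5192 → taut
cable 3: L_3 = ‖A_3−P‖ = 7.3824;  C_3 = 7.5750 → slack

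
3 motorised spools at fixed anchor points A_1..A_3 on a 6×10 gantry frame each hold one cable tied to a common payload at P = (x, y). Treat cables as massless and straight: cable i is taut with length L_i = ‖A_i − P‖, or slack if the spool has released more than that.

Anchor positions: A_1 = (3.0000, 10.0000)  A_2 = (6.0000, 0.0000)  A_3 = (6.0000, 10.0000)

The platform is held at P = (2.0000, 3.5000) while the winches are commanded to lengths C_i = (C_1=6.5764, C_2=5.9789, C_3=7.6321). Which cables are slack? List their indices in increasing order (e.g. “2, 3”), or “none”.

i=1: geometric 6.5765 vs commanded 6.5764 ⇒ taut
i=2: geometric 5.3151 vs commanded 5.9789 ⇒ slack
i=3: geometric 7.6322 vs commanded 7.6321 ⇒ taut

2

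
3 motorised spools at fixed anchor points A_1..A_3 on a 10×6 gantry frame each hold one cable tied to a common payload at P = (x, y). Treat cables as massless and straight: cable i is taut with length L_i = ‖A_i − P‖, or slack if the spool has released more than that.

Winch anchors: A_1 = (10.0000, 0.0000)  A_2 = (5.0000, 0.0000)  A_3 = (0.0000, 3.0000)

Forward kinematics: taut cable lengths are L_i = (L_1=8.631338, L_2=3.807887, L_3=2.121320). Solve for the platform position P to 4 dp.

circle eqns → linear via eq_j − eq_1; set k_j = A_j·A_j − L_j²
k_1 = 100.0000+0.0000−74.5000 = 25.5000
10.0000·x + 0.0000·y = k_1−k_2 = 15.0000
20.0000·x − 6.0000·y = k_1−k_3 = 21.0000
solve first two rows → x=1.5000, y=1.5000

(1.5000, 1.5000)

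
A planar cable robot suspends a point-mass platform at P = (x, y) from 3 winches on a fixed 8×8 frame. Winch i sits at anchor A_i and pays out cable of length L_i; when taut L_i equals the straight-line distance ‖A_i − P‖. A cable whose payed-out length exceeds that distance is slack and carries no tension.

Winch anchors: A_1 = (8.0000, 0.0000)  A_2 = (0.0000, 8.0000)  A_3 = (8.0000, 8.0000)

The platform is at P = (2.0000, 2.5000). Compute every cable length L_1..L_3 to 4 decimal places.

(6.5000, 5.8523, 8.1394)

L_1: Δ = A_1−P = (6.0000, -2.5000) → ‖Δ‖ = √42.2500 = 6.5000
L_2: Δ = A_2−P = (-2.0000, 5.5000) → ‖Δ‖ = √34.2500 = 5.8523
L_3: Δ = A_3−P = (6.0000, 5.5000) → ‖Δ‖ = √66.2500 = 8.1394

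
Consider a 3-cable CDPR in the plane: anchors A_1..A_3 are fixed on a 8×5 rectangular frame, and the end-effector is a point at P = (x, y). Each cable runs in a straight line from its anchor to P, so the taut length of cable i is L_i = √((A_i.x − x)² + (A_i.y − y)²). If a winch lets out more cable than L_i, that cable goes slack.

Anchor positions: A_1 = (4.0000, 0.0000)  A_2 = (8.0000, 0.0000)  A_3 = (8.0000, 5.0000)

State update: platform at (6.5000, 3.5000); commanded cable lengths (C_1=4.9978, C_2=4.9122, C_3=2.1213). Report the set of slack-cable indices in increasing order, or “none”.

1, 2

i=1: geometric 4.3012 vs commanded 4.9978 ⇒ slack
i=2: geometric 3.8079 vs commanded 4.9122 ⇒ slack
i=3: geometric 2.1213 vs commanded 2.1213 ⇒ taut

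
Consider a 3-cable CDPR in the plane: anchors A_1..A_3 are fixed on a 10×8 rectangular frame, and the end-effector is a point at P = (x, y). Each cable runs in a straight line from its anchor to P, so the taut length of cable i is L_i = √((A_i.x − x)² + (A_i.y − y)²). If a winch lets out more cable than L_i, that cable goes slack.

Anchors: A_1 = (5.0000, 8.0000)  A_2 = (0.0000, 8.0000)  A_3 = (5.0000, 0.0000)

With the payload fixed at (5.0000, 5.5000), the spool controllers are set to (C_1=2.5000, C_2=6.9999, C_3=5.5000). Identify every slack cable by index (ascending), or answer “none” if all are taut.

2

i=1: geometric 2.5000 vs commanded 2.5000 ⇒ taut
i=2: geometric 5.5902 vs commanded 6.9999 ⇒ slack
i=3: geometric 5.5000 vs commanded 5.5000 ⇒ taut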